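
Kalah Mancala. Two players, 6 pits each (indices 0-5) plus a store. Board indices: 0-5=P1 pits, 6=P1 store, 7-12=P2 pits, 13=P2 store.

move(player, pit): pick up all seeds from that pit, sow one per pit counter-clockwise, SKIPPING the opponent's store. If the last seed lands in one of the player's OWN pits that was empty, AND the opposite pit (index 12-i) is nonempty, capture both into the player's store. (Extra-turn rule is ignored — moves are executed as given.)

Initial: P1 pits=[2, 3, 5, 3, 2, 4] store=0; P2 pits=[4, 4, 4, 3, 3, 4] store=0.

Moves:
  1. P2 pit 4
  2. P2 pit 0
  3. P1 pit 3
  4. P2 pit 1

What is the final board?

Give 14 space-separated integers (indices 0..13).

Answer: 3 0 5 0 3 5 1 0 0 6 5 1 6 6

Derivation:
Move 1: P2 pit4 -> P1=[3,3,5,3,2,4](0) P2=[4,4,4,3,0,5](1)
Move 2: P2 pit0 -> P1=[3,0,5,3,2,4](0) P2=[0,5,5,4,0,5](5)
Move 3: P1 pit3 -> P1=[3,0,5,0,3,5](1) P2=[0,5,5,4,0,5](5)
Move 4: P2 pit1 -> P1=[3,0,5,0,3,5](1) P2=[0,0,6,5,1,6](6)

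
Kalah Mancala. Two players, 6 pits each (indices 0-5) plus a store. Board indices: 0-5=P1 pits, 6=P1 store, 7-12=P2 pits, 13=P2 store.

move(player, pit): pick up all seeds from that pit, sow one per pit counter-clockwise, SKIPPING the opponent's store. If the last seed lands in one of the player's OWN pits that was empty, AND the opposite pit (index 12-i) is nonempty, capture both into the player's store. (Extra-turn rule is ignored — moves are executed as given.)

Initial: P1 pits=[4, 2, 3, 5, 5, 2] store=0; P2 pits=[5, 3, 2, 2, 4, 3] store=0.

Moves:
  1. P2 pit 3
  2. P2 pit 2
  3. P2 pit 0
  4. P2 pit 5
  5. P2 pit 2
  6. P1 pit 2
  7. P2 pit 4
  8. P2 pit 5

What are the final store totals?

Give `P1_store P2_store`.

Answer: 1 3

Derivation:
Move 1: P2 pit3 -> P1=[4,2,3,5,5,2](0) P2=[5,3,2,0,5,4](0)
Move 2: P2 pit2 -> P1=[4,2,3,5,5,2](0) P2=[5,3,0,1,6,4](0)
Move 3: P2 pit0 -> P1=[4,2,3,5,5,2](0) P2=[0,4,1,2,7,5](0)
Move 4: P2 pit5 -> P1=[5,3,4,6,5,2](0) P2=[0,4,1,2,7,0](1)
Move 5: P2 pit2 -> P1=[5,3,4,6,5,2](0) P2=[0,4,0,3,7,0](1)
Move 6: P1 pit2 -> P1=[5,3,0,7,6,3](1) P2=[0,4,0,3,7,0](1)
Move 7: P2 pit4 -> P1=[6,4,1,8,7,3](1) P2=[0,4,0,3,0,1](2)
Move 8: P2 pit5 -> P1=[6,4,1,8,7,3](1) P2=[0,4,0,3,0,0](3)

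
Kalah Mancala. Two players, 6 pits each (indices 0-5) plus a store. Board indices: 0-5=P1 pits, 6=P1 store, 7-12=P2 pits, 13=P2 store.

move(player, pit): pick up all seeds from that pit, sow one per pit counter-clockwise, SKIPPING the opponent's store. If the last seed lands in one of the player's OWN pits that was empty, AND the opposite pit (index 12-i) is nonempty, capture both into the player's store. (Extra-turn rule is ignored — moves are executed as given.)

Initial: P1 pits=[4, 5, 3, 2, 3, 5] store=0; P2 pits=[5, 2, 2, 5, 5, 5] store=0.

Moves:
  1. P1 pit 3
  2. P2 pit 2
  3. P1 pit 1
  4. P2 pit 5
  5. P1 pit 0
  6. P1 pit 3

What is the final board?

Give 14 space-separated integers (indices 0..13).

Move 1: P1 pit3 -> P1=[4,5,3,0,4,6](0) P2=[5,2,2,5,5,5](0)
Move 2: P2 pit2 -> P1=[4,5,3,0,4,6](0) P2=[5,2,0,6,6,5](0)
Move 3: P1 pit1 -> P1=[4,0,4,1,5,7](1) P2=[5,2,0,6,6,5](0)
Move 4: P2 pit5 -> P1=[5,1,5,2,5,7](1) P2=[5,2,0,6,6,0](1)
Move 5: P1 pit0 -> P1=[0,2,6,3,6,8](1) P2=[5,2,0,6,6,0](1)
Move 6: P1 pit3 -> P1=[0,2,6,0,7,9](2) P2=[5,2,0,6,6,0](1)

Answer: 0 2 6 0 7 9 2 5 2 0 6 6 0 1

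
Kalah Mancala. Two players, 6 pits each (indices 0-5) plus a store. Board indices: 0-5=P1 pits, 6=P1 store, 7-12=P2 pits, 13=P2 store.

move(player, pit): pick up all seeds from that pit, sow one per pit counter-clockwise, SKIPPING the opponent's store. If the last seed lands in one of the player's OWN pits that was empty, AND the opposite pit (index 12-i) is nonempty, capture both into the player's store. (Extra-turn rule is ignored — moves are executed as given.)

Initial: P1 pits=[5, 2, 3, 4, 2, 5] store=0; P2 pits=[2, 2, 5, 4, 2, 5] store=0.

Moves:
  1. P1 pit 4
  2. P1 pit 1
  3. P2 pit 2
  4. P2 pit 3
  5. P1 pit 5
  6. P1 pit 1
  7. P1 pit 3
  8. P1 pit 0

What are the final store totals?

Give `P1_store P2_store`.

Move 1: P1 pit4 -> P1=[5,2,3,4,0,6](1) P2=[2,2,5,4,2,5](0)
Move 2: P1 pit1 -> P1=[5,0,4,5,0,6](1) P2=[2,2,5,4,2,5](0)
Move 3: P2 pit2 -> P1=[6,0,4,5,0,6](1) P2=[2,2,0,5,3,6](1)
Move 4: P2 pit3 -> P1=[7,1,4,5,0,6](1) P2=[2,2,0,0,4,7](2)
Move 5: P1 pit5 -> P1=[7,1,4,5,0,0](2) P2=[3,3,1,1,5,7](2)
Move 6: P1 pit1 -> P1=[7,0,5,5,0,0](2) P2=[3,3,1,1,5,7](2)
Move 7: P1 pit3 -> P1=[7,0,5,0,1,1](3) P2=[4,4,1,1,5,7](2)
Move 8: P1 pit0 -> P1=[0,1,6,1,2,2](4) P2=[5,4,1,1,5,7](2)

Answer: 4 2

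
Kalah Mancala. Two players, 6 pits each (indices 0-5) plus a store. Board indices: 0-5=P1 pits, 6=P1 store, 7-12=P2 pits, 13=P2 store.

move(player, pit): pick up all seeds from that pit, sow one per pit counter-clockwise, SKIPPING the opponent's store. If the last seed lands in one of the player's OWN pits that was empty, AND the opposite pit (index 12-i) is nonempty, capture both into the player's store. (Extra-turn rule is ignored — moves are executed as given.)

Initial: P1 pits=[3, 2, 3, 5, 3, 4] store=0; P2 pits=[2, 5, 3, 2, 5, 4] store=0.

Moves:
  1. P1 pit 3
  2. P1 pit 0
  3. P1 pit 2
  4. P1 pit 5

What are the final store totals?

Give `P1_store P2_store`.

Move 1: P1 pit3 -> P1=[3,2,3,0,4,5](1) P2=[3,6,3,2,5,4](0)
Move 2: P1 pit0 -> P1=[0,3,4,0,4,5](5) P2=[3,6,0,2,5,4](0)
Move 3: P1 pit2 -> P1=[0,3,0,1,5,6](6) P2=[3,6,0,2,5,4](0)
Move 4: P1 pit5 -> P1=[0,3,0,1,5,0](7) P2=[4,7,1,3,6,4](0)

Answer: 7 0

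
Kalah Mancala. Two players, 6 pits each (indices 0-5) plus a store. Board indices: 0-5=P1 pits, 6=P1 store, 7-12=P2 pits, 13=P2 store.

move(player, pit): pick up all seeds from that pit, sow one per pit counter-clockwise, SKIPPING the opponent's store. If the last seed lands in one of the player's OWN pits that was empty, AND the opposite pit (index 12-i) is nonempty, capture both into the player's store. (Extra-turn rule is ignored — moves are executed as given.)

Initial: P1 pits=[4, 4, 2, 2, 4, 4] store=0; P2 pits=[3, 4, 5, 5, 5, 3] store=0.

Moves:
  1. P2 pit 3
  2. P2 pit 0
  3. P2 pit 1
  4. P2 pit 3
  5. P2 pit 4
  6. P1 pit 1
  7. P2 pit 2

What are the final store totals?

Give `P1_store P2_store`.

Answer: 1 7

Derivation:
Move 1: P2 pit3 -> P1=[5,5,2,2,4,4](0) P2=[3,4,5,0,6,4](1)
Move 2: P2 pit0 -> P1=[5,5,0,2,4,4](0) P2=[0,5,6,0,6,4](4)
Move 3: P2 pit1 -> P1=[5,5,0,2,4,4](0) P2=[0,0,7,1,7,5](5)
Move 4: P2 pit3 -> P1=[5,5,0,2,4,4](0) P2=[0,0,7,0,8,5](5)
Move 5: P2 pit4 -> P1=[6,6,1,3,5,5](0) P2=[0,0,7,0,0,6](6)
Move 6: P1 pit1 -> P1=[6,0,2,4,6,6](1) P2=[1,0,7,0,0,6](6)
Move 7: P2 pit2 -> P1=[7,1,3,4,6,6](1) P2=[1,0,0,1,1,7](7)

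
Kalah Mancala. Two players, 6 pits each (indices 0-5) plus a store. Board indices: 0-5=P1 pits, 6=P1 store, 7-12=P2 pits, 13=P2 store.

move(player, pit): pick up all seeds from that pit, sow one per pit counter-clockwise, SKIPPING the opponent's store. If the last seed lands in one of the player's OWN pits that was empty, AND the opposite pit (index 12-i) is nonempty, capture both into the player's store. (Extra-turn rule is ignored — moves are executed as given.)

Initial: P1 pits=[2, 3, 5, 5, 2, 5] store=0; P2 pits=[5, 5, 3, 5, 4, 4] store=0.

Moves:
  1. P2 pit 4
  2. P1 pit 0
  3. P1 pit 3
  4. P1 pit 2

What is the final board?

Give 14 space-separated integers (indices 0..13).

Answer: 0 5 0 1 4 7 2 7 7 4 5 0 5 1

Derivation:
Move 1: P2 pit4 -> P1=[3,4,5,5,2,5](0) P2=[5,5,3,5,0,5](1)
Move 2: P1 pit0 -> P1=[0,5,6,6,2,5](0) P2=[5,5,3,5,0,5](1)
Move 3: P1 pit3 -> P1=[0,5,6,0,3,6](1) P2=[6,6,4,5,0,5](1)
Move 4: P1 pit2 -> P1=[0,5,0,1,4,7](2) P2=[7,7,4,5,0,5](1)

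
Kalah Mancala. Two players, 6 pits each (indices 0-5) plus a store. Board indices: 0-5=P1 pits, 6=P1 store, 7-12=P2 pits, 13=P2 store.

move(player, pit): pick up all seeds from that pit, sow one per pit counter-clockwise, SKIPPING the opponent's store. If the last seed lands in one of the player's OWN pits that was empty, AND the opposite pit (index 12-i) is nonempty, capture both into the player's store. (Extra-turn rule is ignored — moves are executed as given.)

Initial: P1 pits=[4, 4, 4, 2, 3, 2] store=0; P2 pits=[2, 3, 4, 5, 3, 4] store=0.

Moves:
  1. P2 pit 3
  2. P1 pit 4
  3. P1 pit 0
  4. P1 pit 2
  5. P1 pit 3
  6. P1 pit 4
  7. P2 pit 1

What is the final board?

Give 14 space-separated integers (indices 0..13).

Move 1: P2 pit3 -> P1=[5,5,4,2,3,2](0) P2=[2,3,4,0,4,5](1)
Move 2: P1 pit4 -> P1=[5,5,4,2,0,3](1) P2=[3,3,4,0,4,5](1)
Move 3: P1 pit0 -> P1=[0,6,5,3,1,4](1) P2=[3,3,4,0,4,5](1)
Move 4: P1 pit2 -> P1=[0,6,0,4,2,5](2) P2=[4,3,4,0,4,5](1)
Move 5: P1 pit3 -> P1=[0,6,0,0,3,6](3) P2=[5,3,4,0,4,5](1)
Move 6: P1 pit4 -> P1=[0,6,0,0,0,7](4) P2=[6,3,4,0,4,5](1)
Move 7: P2 pit1 -> P1=[0,6,0,0,0,7](4) P2=[6,0,5,1,5,5](1)

Answer: 0 6 0 0 0 7 4 6 0 5 1 5 5 1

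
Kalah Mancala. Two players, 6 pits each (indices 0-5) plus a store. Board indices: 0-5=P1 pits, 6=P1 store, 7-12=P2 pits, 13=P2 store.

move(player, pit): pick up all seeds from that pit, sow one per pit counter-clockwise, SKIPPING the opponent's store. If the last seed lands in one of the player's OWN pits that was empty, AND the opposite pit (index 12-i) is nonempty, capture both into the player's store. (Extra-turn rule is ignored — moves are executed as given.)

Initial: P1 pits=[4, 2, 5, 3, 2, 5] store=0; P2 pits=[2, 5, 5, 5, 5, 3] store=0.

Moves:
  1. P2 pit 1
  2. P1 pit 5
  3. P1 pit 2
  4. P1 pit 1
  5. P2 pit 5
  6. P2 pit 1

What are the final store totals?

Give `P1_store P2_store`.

Answer: 2 2

Derivation:
Move 1: P2 pit1 -> P1=[4,2,5,3,2,5](0) P2=[2,0,6,6,6,4](1)
Move 2: P1 pit5 -> P1=[4,2,5,3,2,0](1) P2=[3,1,7,7,6,4](1)
Move 3: P1 pit2 -> P1=[4,2,0,4,3,1](2) P2=[4,1,7,7,6,4](1)
Move 4: P1 pit1 -> P1=[4,0,1,5,3,1](2) P2=[4,1,7,7,6,4](1)
Move 5: P2 pit5 -> P1=[5,1,2,5,3,1](2) P2=[4,1,7,7,6,0](2)
Move 6: P2 pit1 -> P1=[5,1,2,5,3,1](2) P2=[4,0,8,7,6,0](2)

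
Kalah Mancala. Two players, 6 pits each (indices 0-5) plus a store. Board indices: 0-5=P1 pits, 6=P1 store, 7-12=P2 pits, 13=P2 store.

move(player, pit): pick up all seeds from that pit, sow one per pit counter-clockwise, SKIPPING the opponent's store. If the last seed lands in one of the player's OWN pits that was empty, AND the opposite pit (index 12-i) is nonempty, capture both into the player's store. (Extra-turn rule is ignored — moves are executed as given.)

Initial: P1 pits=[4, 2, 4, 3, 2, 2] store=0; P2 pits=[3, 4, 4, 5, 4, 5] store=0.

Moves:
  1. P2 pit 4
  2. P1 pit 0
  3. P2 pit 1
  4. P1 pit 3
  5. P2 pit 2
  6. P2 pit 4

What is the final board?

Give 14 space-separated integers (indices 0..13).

Answer: 1 4 5 0 4 4 1 4 0 0 7 0 9 3

Derivation:
Move 1: P2 pit4 -> P1=[5,3,4,3,2,2](0) P2=[3,4,4,5,0,6](1)
Move 2: P1 pit0 -> P1=[0,4,5,4,3,3](0) P2=[3,4,4,5,0,6](1)
Move 3: P2 pit1 -> P1=[0,4,5,4,3,3](0) P2=[3,0,5,6,1,7](1)
Move 4: P1 pit3 -> P1=[0,4,5,0,4,4](1) P2=[4,0,5,6,1,7](1)
Move 5: P2 pit2 -> P1=[1,4,5,0,4,4](1) P2=[4,0,0,7,2,8](2)
Move 6: P2 pit4 -> P1=[1,4,5,0,4,4](1) P2=[4,0,0,7,0,9](3)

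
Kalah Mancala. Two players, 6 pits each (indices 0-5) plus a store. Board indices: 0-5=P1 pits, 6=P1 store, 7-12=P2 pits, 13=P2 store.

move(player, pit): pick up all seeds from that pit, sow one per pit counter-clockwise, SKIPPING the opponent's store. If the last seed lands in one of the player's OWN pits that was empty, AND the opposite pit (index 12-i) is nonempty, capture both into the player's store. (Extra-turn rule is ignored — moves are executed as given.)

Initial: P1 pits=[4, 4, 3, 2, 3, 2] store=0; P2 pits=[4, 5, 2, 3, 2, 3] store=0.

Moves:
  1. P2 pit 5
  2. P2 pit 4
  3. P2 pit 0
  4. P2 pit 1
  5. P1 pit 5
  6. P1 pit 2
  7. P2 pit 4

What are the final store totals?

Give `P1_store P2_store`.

Answer: 3 9

Derivation:
Move 1: P2 pit5 -> P1=[5,5,3,2,3,2](0) P2=[4,5,2,3,2,0](1)
Move 2: P2 pit4 -> P1=[5,5,3,2,3,2](0) P2=[4,5,2,3,0,1](2)
Move 3: P2 pit0 -> P1=[5,0,3,2,3,2](0) P2=[0,6,3,4,0,1](8)
Move 4: P2 pit1 -> P1=[6,0,3,2,3,2](0) P2=[0,0,4,5,1,2](9)
Move 5: P1 pit5 -> P1=[6,0,3,2,3,0](1) P2=[1,0,4,5,1,2](9)
Move 6: P1 pit2 -> P1=[6,0,0,3,4,0](3) P2=[0,0,4,5,1,2](9)
Move 7: P2 pit4 -> P1=[6,0,0,3,4,0](3) P2=[0,0,4,5,0,3](9)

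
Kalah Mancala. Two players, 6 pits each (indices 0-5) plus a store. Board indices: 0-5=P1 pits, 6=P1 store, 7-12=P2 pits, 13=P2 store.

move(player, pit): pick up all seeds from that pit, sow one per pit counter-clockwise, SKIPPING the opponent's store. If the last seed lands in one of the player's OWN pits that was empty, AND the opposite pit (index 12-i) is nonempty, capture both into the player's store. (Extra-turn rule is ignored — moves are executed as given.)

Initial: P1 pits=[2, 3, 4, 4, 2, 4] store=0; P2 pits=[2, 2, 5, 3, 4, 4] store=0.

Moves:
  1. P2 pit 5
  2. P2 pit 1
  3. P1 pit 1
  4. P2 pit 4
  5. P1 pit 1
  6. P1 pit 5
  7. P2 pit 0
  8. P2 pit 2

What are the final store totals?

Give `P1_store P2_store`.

Move 1: P2 pit5 -> P1=[3,4,5,4,2,4](0) P2=[2,2,5,3,4,0](1)
Move 2: P2 pit1 -> P1=[3,4,5,4,2,4](0) P2=[2,0,6,4,4,0](1)
Move 3: P1 pit1 -> P1=[3,0,6,5,3,5](0) P2=[2,0,6,4,4,0](1)
Move 4: P2 pit4 -> P1=[4,1,6,5,3,5](0) P2=[2,0,6,4,0,1](2)
Move 5: P1 pit1 -> P1=[4,0,7,5,3,5](0) P2=[2,0,6,4,0,1](2)
Move 6: P1 pit5 -> P1=[4,0,7,5,3,0](1) P2=[3,1,7,5,0,1](2)
Move 7: P2 pit0 -> P1=[4,0,7,5,3,0](1) P2=[0,2,8,6,0,1](2)
Move 8: P2 pit2 -> P1=[5,1,8,6,3,0](1) P2=[0,2,0,7,1,2](3)

Answer: 1 3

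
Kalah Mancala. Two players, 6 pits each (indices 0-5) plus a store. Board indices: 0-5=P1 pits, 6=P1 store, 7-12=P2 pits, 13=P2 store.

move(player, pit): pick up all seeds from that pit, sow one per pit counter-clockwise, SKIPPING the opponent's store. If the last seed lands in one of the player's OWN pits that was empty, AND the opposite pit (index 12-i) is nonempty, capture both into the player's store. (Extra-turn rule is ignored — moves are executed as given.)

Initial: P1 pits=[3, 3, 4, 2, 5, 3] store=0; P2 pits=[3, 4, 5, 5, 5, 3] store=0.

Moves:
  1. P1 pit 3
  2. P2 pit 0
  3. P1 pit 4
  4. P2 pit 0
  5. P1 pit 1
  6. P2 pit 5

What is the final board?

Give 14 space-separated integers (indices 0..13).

Answer: 4 1 5 1 0 5 9 0 0 7 7 5 0 1

Derivation:
Move 1: P1 pit3 -> P1=[3,3,4,0,6,4](0) P2=[3,4,5,5,5,3](0)
Move 2: P2 pit0 -> P1=[3,3,4,0,6,4](0) P2=[0,5,6,6,5,3](0)
Move 3: P1 pit4 -> P1=[3,3,4,0,0,5](1) P2=[1,6,7,7,5,3](0)
Move 4: P2 pit0 -> P1=[3,3,4,0,0,5](1) P2=[0,7,7,7,5,3](0)
Move 5: P1 pit1 -> P1=[3,0,5,1,0,5](9) P2=[0,0,7,7,5,3](0)
Move 6: P2 pit5 -> P1=[4,1,5,1,0,5](9) P2=[0,0,7,7,5,0](1)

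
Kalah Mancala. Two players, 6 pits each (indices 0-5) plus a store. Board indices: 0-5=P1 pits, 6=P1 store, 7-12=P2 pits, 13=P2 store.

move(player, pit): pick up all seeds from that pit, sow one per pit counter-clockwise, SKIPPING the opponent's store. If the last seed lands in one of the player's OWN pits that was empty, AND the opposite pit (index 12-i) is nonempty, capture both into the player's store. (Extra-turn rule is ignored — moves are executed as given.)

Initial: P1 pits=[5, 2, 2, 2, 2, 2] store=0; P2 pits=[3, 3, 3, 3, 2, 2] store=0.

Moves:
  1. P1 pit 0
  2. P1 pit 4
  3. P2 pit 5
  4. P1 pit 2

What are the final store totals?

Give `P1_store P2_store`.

Move 1: P1 pit0 -> P1=[0,3,3,3,3,3](0) P2=[3,3,3,3,2,2](0)
Move 2: P1 pit4 -> P1=[0,3,3,3,0,4](1) P2=[4,3,3,3,2,2](0)
Move 3: P2 pit5 -> P1=[1,3,3,3,0,4](1) P2=[4,3,3,3,2,0](1)
Move 4: P1 pit2 -> P1=[1,3,0,4,1,5](1) P2=[4,3,3,3,2,0](1)

Answer: 1 1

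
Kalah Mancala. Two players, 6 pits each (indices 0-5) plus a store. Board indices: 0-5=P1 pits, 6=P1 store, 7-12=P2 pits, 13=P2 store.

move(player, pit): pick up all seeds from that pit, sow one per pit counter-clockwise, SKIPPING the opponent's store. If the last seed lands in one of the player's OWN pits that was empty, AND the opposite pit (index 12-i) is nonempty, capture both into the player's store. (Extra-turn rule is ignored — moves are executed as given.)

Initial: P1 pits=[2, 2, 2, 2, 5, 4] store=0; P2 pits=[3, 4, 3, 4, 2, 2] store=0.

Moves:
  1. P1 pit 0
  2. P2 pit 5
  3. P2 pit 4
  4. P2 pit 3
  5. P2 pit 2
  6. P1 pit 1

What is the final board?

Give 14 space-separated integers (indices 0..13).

Move 1: P1 pit0 -> P1=[0,3,3,2,5,4](0) P2=[3,4,3,4,2,2](0)
Move 2: P2 pit5 -> P1=[1,3,3,2,5,4](0) P2=[3,4,3,4,2,0](1)
Move 3: P2 pit4 -> P1=[1,3,3,2,5,4](0) P2=[3,4,3,4,0,1](2)
Move 4: P2 pit3 -> P1=[2,3,3,2,5,4](0) P2=[3,4,3,0,1,2](3)
Move 5: P2 pit2 -> P1=[2,3,3,2,5,4](0) P2=[3,4,0,1,2,3](3)
Move 6: P1 pit1 -> P1=[2,0,4,3,6,4](0) P2=[3,4,0,1,2,3](3)

Answer: 2 0 4 3 6 4 0 3 4 0 1 2 3 3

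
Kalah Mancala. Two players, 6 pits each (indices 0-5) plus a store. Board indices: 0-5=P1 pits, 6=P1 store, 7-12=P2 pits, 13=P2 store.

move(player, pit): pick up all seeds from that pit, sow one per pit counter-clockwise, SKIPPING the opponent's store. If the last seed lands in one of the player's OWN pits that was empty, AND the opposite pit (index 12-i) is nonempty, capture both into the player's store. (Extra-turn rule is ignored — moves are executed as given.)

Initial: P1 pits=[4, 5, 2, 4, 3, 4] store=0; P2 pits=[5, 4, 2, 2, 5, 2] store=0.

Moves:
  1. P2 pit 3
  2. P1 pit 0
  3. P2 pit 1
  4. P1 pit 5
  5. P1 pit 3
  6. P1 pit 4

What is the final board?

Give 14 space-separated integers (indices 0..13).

Move 1: P2 pit3 -> P1=[4,5,2,4,3,4](0) P2=[5,4,2,0,6,3](0)
Move 2: P1 pit0 -> P1=[0,6,3,5,4,4](0) P2=[5,4,2,0,6,3](0)
Move 3: P2 pit1 -> P1=[0,6,3,5,4,4](0) P2=[5,0,3,1,7,4](0)
Move 4: P1 pit5 -> P1=[0,6,3,5,4,0](1) P2=[6,1,4,1,7,4](0)
Move 5: P1 pit3 -> P1=[0,6,3,0,5,1](2) P2=[7,2,4,1,7,4](0)
Move 6: P1 pit4 -> P1=[0,6,3,0,0,2](3) P2=[8,3,5,1,7,4](0)

Answer: 0 6 3 0 0 2 3 8 3 5 1 7 4 0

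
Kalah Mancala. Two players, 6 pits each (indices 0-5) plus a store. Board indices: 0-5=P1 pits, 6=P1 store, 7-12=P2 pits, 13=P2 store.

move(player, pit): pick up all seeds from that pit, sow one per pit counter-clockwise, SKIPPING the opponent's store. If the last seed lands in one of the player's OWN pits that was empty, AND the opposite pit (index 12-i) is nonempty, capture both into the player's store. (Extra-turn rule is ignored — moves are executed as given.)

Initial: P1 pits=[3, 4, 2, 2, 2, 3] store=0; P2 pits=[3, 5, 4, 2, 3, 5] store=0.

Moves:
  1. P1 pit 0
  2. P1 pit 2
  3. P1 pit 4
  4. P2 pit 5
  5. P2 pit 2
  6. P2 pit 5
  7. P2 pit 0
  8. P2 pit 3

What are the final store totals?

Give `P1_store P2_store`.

Move 1: P1 pit0 -> P1=[0,5,3,3,2,3](0) P2=[3,5,4,2,3,5](0)
Move 2: P1 pit2 -> P1=[0,5,0,4,3,4](0) P2=[3,5,4,2,3,5](0)
Move 3: P1 pit4 -> P1=[0,5,0,4,0,5](1) P2=[4,5,4,2,3,5](0)
Move 4: P2 pit5 -> P1=[1,6,1,5,0,5](1) P2=[4,5,4,2,3,0](1)
Move 5: P2 pit2 -> P1=[1,6,1,5,0,5](1) P2=[4,5,0,3,4,1](2)
Move 6: P2 pit5 -> P1=[1,6,1,5,0,5](1) P2=[4,5,0,3,4,0](3)
Move 7: P2 pit0 -> P1=[1,6,1,5,0,5](1) P2=[0,6,1,4,5,0](3)
Move 8: P2 pit3 -> P1=[2,6,1,5,0,5](1) P2=[0,6,1,0,6,1](4)

Answer: 1 4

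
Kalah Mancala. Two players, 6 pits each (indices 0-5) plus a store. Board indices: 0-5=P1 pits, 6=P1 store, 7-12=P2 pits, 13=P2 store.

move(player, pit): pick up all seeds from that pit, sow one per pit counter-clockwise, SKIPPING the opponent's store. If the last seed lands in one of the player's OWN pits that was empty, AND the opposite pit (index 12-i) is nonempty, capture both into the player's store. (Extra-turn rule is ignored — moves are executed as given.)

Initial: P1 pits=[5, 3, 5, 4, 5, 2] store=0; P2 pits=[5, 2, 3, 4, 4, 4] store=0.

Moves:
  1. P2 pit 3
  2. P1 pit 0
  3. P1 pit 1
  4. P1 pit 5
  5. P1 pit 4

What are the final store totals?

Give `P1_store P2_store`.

Answer: 3 1

Derivation:
Move 1: P2 pit3 -> P1=[6,3,5,4,5,2](0) P2=[5,2,3,0,5,5](1)
Move 2: P1 pit0 -> P1=[0,4,6,5,6,3](1) P2=[5,2,3,0,5,5](1)
Move 3: P1 pit1 -> P1=[0,0,7,6,7,4](1) P2=[5,2,3,0,5,5](1)
Move 4: P1 pit5 -> P1=[0,0,7,6,7,0](2) P2=[6,3,4,0,5,5](1)
Move 5: P1 pit4 -> P1=[0,0,7,6,0,1](3) P2=[7,4,5,1,6,5](1)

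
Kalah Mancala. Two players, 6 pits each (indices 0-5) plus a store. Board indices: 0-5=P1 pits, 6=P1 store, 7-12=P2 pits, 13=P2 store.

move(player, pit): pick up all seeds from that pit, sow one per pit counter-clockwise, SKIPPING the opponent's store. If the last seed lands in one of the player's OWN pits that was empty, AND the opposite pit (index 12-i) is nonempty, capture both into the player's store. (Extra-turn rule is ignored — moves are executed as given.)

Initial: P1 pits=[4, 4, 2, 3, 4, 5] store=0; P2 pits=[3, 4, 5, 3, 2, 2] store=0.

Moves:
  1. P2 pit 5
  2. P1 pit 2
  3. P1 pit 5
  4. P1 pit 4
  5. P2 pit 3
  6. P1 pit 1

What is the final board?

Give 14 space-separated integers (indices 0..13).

Answer: 6 0 1 5 1 2 2 5 6 7 0 3 1 2

Derivation:
Move 1: P2 pit5 -> P1=[5,4,2,3,4,5](0) P2=[3,4,5,3,2,0](1)
Move 2: P1 pit2 -> P1=[5,4,0,4,5,5](0) P2=[3,4,5,3,2,0](1)
Move 3: P1 pit5 -> P1=[5,4,0,4,5,0](1) P2=[4,5,6,4,2,0](1)
Move 4: P1 pit4 -> P1=[5,4,0,4,0,1](2) P2=[5,6,7,4,2,0](1)
Move 5: P2 pit3 -> P1=[6,4,0,4,0,1](2) P2=[5,6,7,0,3,1](2)
Move 6: P1 pit1 -> P1=[6,0,1,5,1,2](2) P2=[5,6,7,0,3,1](2)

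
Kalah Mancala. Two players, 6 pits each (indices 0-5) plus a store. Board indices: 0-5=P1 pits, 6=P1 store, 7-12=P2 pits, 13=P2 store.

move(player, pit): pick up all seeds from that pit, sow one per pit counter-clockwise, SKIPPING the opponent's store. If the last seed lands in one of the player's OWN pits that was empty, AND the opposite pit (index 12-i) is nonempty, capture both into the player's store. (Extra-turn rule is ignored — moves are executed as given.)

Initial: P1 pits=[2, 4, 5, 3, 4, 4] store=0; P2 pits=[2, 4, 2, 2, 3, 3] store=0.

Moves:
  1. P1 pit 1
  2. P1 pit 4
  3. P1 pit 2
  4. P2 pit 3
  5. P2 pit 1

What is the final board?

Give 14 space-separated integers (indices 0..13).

Answer: 3 0 0 5 1 7 2 4 0 4 1 5 5 1

Derivation:
Move 1: P1 pit1 -> P1=[2,0,6,4,5,5](0) P2=[2,4,2,2,3,3](0)
Move 2: P1 pit4 -> P1=[2,0,6,4,0,6](1) P2=[3,5,3,2,3,3](0)
Move 3: P1 pit2 -> P1=[2,0,0,5,1,7](2) P2=[4,6,3,2,3,3](0)
Move 4: P2 pit3 -> P1=[2,0,0,5,1,7](2) P2=[4,6,3,0,4,4](0)
Move 5: P2 pit1 -> P1=[3,0,0,5,1,7](2) P2=[4,0,4,1,5,5](1)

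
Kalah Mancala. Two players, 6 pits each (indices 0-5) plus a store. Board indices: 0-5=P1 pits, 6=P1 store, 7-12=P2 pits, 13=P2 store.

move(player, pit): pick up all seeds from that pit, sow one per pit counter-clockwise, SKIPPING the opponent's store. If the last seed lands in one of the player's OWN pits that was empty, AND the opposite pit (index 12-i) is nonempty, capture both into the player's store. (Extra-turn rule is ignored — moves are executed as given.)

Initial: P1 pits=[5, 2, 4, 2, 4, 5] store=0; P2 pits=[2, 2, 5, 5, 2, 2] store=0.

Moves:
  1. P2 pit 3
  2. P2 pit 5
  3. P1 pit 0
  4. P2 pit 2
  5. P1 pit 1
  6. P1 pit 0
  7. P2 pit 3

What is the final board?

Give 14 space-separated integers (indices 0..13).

Answer: 0 0 6 4 6 7 7 3 2 0 0 1 1 3

Derivation:
Move 1: P2 pit3 -> P1=[6,3,4,2,4,5](0) P2=[2,2,5,0,3,3](1)
Move 2: P2 pit5 -> P1=[7,4,4,2,4,5](0) P2=[2,2,5,0,3,0](2)
Move 3: P1 pit0 -> P1=[0,5,5,3,5,6](1) P2=[3,2,5,0,3,0](2)
Move 4: P2 pit2 -> P1=[1,5,5,3,5,6](1) P2=[3,2,0,1,4,1](3)
Move 5: P1 pit1 -> P1=[1,0,6,4,6,7](2) P2=[3,2,0,1,4,1](3)
Move 6: P1 pit0 -> P1=[0,0,6,4,6,7](7) P2=[3,2,0,1,0,1](3)
Move 7: P2 pit3 -> P1=[0,0,6,4,6,7](7) P2=[3,2,0,0,1,1](3)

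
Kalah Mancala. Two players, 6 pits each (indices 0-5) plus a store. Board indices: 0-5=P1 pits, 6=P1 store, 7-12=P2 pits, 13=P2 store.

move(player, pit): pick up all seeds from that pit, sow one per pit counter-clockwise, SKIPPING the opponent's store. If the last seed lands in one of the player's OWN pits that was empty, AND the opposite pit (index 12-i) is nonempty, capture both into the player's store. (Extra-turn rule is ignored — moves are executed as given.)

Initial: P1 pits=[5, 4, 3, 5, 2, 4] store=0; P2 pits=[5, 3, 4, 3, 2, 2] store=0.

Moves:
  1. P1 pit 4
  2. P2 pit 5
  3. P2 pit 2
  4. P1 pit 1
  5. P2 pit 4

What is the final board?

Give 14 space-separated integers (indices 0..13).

Answer: 7 0 4 6 1 6 1 5 3 0 4 0 2 3

Derivation:
Move 1: P1 pit4 -> P1=[5,4,3,5,0,5](1) P2=[5,3,4,3,2,2](0)
Move 2: P2 pit5 -> P1=[6,4,3,5,0,5](1) P2=[5,3,4,3,2,0](1)
Move 3: P2 pit2 -> P1=[6,4,3,5,0,5](1) P2=[5,3,0,4,3,1](2)
Move 4: P1 pit1 -> P1=[6,0,4,6,1,6](1) P2=[5,3,0,4,3,1](2)
Move 5: P2 pit4 -> P1=[7,0,4,6,1,6](1) P2=[5,3,0,4,0,2](3)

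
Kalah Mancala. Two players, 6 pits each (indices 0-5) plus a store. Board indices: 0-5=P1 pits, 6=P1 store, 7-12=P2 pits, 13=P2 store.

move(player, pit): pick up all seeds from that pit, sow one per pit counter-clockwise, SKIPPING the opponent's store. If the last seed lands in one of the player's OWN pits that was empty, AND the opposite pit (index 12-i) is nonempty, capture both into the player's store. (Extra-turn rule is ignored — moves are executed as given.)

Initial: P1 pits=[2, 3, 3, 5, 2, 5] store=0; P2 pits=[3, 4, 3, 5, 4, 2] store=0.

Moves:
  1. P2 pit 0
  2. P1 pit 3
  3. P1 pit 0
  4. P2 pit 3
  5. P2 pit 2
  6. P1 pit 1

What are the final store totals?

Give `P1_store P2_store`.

Move 1: P2 pit0 -> P1=[2,3,3,5,2,5](0) P2=[0,5,4,6,4,2](0)
Move 2: P1 pit3 -> P1=[2,3,3,0,3,6](1) P2=[1,6,4,6,4,2](0)
Move 3: P1 pit0 -> P1=[0,4,4,0,3,6](1) P2=[1,6,4,6,4,2](0)
Move 4: P2 pit3 -> P1=[1,5,5,0,3,6](1) P2=[1,6,4,0,5,3](1)
Move 5: P2 pit2 -> P1=[1,5,5,0,3,6](1) P2=[1,6,0,1,6,4](2)
Move 6: P1 pit1 -> P1=[1,0,6,1,4,7](2) P2=[1,6,0,1,6,4](2)

Answer: 2 2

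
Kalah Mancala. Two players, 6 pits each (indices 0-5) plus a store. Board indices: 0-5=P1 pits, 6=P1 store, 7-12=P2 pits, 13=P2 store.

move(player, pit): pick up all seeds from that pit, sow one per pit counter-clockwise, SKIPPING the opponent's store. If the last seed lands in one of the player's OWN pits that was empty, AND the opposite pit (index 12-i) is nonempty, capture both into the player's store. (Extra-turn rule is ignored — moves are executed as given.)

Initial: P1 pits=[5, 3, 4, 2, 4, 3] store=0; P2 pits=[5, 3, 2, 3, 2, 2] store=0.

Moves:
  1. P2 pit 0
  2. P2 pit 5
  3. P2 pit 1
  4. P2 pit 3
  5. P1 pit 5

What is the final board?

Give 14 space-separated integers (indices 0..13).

Answer: 1 5 4 2 4 0 1 1 1 4 0 5 1 9

Derivation:
Move 1: P2 pit0 -> P1=[5,3,4,2,4,3](0) P2=[0,4,3,4,3,3](0)
Move 2: P2 pit5 -> P1=[6,4,4,2,4,3](0) P2=[0,4,3,4,3,0](1)
Move 3: P2 pit1 -> P1=[0,4,4,2,4,3](0) P2=[0,0,4,5,4,0](8)
Move 4: P2 pit3 -> P1=[1,5,4,2,4,3](0) P2=[0,0,4,0,5,1](9)
Move 5: P1 pit5 -> P1=[1,5,4,2,4,0](1) P2=[1,1,4,0,5,1](9)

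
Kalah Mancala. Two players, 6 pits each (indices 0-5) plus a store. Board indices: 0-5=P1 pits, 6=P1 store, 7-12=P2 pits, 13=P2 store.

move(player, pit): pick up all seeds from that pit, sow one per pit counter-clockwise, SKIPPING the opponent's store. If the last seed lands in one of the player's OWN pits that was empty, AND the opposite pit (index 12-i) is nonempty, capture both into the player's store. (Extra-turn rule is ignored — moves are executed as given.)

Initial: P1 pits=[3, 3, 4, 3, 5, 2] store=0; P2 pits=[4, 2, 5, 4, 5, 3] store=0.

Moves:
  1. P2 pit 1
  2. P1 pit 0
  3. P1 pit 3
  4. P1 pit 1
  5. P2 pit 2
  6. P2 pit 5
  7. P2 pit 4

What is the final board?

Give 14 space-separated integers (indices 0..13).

Move 1: P2 pit1 -> P1=[3,3,4,3,5,2](0) P2=[4,0,6,5,5,3](0)
Move 2: P1 pit0 -> P1=[0,4,5,4,5,2](0) P2=[4,0,6,5,5,3](0)
Move 3: P1 pit3 -> P1=[0,4,5,0,6,3](1) P2=[5,0,6,5,5,3](0)
Move 4: P1 pit1 -> P1=[0,0,6,1,7,4](1) P2=[5,0,6,5,5,3](0)
Move 5: P2 pit2 -> P1=[1,1,6,1,7,4](1) P2=[5,0,0,6,6,4](1)
Move 6: P2 pit5 -> P1=[2,2,7,1,7,4](1) P2=[5,0,0,6,6,0](2)
Move 7: P2 pit4 -> P1=[3,3,8,2,7,4](1) P2=[5,0,0,6,0,1](3)

Answer: 3 3 8 2 7 4 1 5 0 0 6 0 1 3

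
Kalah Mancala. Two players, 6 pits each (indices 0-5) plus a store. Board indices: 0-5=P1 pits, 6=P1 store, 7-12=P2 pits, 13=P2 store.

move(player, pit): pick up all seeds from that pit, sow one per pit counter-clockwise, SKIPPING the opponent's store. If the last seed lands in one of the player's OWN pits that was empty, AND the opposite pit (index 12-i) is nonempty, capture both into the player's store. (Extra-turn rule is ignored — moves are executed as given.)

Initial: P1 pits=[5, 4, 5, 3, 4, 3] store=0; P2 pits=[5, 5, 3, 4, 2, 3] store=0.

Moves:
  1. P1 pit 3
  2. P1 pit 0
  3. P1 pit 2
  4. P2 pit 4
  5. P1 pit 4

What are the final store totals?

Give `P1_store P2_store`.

Answer: 3 1

Derivation:
Move 1: P1 pit3 -> P1=[5,4,5,0,5,4](1) P2=[5,5,3,4,2,3](0)
Move 2: P1 pit0 -> P1=[0,5,6,1,6,5](1) P2=[5,5,3,4,2,3](0)
Move 3: P1 pit2 -> P1=[0,5,0,2,7,6](2) P2=[6,6,3,4,2,3](0)
Move 4: P2 pit4 -> P1=[0,5,0,2,7,6](2) P2=[6,6,3,4,0,4](1)
Move 5: P1 pit4 -> P1=[0,5,0,2,0,7](3) P2=[7,7,4,5,1,4](1)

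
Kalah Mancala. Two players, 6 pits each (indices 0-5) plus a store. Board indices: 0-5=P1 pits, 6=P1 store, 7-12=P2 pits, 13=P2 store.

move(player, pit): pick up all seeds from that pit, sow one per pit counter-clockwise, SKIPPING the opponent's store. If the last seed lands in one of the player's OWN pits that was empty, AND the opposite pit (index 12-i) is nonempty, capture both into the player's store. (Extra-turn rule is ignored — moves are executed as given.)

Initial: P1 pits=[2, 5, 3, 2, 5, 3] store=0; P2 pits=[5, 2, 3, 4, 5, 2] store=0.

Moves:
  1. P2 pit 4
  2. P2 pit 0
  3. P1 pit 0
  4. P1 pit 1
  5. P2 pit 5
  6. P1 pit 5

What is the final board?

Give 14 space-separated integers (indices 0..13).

Answer: 1 1 7 4 6 0 2 2 5 5 5 1 0 2

Derivation:
Move 1: P2 pit4 -> P1=[3,6,4,2,5,3](0) P2=[5,2,3,4,0,3](1)
Move 2: P2 pit0 -> P1=[3,6,4,2,5,3](0) P2=[0,3,4,5,1,4](1)
Move 3: P1 pit0 -> P1=[0,7,5,3,5,3](0) P2=[0,3,4,5,1,4](1)
Move 4: P1 pit1 -> P1=[0,0,6,4,6,4](1) P2=[1,4,4,5,1,4](1)
Move 5: P2 pit5 -> P1=[1,1,7,4,6,4](1) P2=[1,4,4,5,1,0](2)
Move 6: P1 pit5 -> P1=[1,1,7,4,6,0](2) P2=[2,5,5,5,1,0](2)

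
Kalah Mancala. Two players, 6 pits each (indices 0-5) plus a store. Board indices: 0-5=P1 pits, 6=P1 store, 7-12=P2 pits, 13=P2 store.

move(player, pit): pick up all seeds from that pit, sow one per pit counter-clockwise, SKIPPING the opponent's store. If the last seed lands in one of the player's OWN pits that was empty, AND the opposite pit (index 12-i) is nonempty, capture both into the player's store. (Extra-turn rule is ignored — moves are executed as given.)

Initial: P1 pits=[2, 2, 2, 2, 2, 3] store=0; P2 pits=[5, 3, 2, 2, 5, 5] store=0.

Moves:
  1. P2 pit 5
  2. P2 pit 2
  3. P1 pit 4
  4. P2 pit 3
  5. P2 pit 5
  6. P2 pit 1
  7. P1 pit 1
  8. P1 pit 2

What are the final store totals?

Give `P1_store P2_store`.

Answer: 2 3

Derivation:
Move 1: P2 pit5 -> P1=[3,3,3,3,2,3](0) P2=[5,3,2,2,5,0](1)
Move 2: P2 pit2 -> P1=[3,3,3,3,2,3](0) P2=[5,3,0,3,6,0](1)
Move 3: P1 pit4 -> P1=[3,3,3,3,0,4](1) P2=[5,3,0,3,6,0](1)
Move 4: P2 pit3 -> P1=[3,3,3,3,0,4](1) P2=[5,3,0,0,7,1](2)
Move 5: P2 pit5 -> P1=[3,3,3,3,0,4](1) P2=[5,3,0,0,7,0](3)
Move 6: P2 pit1 -> P1=[3,3,3,3,0,4](1) P2=[5,0,1,1,8,0](3)
Move 7: P1 pit1 -> P1=[3,0,4,4,1,4](1) P2=[5,0,1,1,8,0](3)
Move 8: P1 pit2 -> P1=[3,0,0,5,2,5](2) P2=[5,0,1,1,8,0](3)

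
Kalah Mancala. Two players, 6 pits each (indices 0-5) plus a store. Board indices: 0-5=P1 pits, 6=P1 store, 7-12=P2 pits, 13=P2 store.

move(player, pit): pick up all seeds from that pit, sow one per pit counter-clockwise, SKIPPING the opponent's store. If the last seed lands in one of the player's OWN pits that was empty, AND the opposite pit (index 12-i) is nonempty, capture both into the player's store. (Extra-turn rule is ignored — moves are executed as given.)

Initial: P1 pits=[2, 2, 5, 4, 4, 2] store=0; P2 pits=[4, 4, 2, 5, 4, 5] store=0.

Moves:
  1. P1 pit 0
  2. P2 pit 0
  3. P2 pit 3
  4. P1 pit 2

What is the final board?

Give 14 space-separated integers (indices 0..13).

Move 1: P1 pit0 -> P1=[0,3,6,4,4,2](0) P2=[4,4,2,5,4,5](0)
Move 2: P2 pit0 -> P1=[0,3,6,4,4,2](0) P2=[0,5,3,6,5,5](0)
Move 3: P2 pit3 -> P1=[1,4,7,4,4,2](0) P2=[0,5,3,0,6,6](1)
Move 4: P1 pit2 -> P1=[1,4,0,5,5,3](1) P2=[1,6,4,0,6,6](1)

Answer: 1 4 0 5 5 3 1 1 6 4 0 6 6 1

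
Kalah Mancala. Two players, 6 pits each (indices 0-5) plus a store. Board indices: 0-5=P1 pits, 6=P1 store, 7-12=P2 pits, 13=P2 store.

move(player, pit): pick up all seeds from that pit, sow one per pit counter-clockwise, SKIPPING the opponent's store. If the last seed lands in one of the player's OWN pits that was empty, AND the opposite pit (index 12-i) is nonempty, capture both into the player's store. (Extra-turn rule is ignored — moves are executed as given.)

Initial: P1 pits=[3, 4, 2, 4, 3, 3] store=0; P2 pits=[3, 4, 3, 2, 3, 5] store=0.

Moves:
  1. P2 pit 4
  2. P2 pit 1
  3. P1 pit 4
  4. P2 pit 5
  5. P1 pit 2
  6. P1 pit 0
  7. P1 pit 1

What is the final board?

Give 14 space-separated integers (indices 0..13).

Move 1: P2 pit4 -> P1=[4,4,2,4,3,3](0) P2=[3,4,3,2,0,6](1)
Move 2: P2 pit1 -> P1=[4,4,2,4,3,3](0) P2=[3,0,4,3,1,7](1)
Move 3: P1 pit4 -> P1=[4,4,2,4,0,4](1) P2=[4,0,4,3,1,7](1)
Move 4: P2 pit5 -> P1=[5,5,3,5,1,5](1) P2=[4,0,4,3,1,0](2)
Move 5: P1 pit2 -> P1=[5,5,0,6,2,6](1) P2=[4,0,4,3,1,0](2)
Move 6: P1 pit0 -> P1=[0,6,1,7,3,7](1) P2=[4,0,4,3,1,0](2)
Move 7: P1 pit1 -> P1=[0,0,2,8,4,8](2) P2=[5,0,4,3,1,0](2)

Answer: 0 0 2 8 4 8 2 5 0 4 3 1 0 2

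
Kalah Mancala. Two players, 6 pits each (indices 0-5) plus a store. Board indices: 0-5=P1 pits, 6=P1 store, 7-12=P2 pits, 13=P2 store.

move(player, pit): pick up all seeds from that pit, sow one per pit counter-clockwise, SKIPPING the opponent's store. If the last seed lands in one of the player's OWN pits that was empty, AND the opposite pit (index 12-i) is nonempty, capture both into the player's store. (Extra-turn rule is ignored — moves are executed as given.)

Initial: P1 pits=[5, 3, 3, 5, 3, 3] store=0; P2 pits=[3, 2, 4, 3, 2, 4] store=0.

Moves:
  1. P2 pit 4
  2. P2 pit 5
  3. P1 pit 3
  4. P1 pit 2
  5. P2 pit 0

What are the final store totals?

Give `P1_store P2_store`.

Move 1: P2 pit4 -> P1=[5,3,3,5,3,3](0) P2=[3,2,4,3,0,5](1)
Move 2: P2 pit5 -> P1=[6,4,4,6,3,3](0) P2=[3,2,4,3,0,0](2)
Move 3: P1 pit3 -> P1=[6,4,4,0,4,4](1) P2=[4,3,5,3,0,0](2)
Move 4: P1 pit2 -> P1=[6,4,0,1,5,5](2) P2=[4,3,5,3,0,0](2)
Move 5: P2 pit0 -> P1=[6,0,0,1,5,5](2) P2=[0,4,6,4,0,0](7)

Answer: 2 7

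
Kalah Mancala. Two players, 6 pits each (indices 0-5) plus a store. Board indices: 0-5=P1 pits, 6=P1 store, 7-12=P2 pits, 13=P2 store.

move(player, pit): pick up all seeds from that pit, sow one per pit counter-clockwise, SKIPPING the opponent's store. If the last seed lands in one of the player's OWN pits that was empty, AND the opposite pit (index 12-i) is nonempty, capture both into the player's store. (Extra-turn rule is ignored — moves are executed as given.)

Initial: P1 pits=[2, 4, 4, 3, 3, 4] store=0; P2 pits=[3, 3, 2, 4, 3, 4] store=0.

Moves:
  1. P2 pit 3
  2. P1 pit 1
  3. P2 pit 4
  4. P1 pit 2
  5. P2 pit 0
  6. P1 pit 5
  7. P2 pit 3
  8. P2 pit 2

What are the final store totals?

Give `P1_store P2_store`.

Answer: 2 5

Derivation:
Move 1: P2 pit3 -> P1=[3,4,4,3,3,4](0) P2=[3,3,2,0,4,5](1)
Move 2: P1 pit1 -> P1=[3,0,5,4,4,5](0) P2=[3,3,2,0,4,5](1)
Move 3: P2 pit4 -> P1=[4,1,5,4,4,5](0) P2=[3,3,2,0,0,6](2)
Move 4: P1 pit2 -> P1=[4,1,0,5,5,6](1) P2=[4,3,2,0,0,6](2)
Move 5: P2 pit0 -> P1=[4,0,0,5,5,6](1) P2=[0,4,3,1,0,6](4)
Move 6: P1 pit5 -> P1=[4,0,0,5,5,0](2) P2=[1,5,4,2,1,6](4)
Move 7: P2 pit3 -> P1=[4,0,0,5,5,0](2) P2=[1,5,4,0,2,7](4)
Move 8: P2 pit2 -> P1=[4,0,0,5,5,0](2) P2=[1,5,0,1,3,8](5)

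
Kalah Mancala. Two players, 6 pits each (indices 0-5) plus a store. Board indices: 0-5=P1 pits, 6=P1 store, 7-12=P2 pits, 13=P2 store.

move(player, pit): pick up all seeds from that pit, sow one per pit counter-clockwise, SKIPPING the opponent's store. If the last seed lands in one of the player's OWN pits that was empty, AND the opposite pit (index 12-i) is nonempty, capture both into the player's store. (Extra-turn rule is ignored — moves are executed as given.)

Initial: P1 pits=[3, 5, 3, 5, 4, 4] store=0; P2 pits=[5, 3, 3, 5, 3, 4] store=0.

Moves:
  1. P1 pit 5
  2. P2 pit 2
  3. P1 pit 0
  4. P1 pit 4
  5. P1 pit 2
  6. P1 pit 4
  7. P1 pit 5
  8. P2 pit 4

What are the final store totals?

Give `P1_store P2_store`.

Move 1: P1 pit5 -> P1=[3,5,3,5,4,0](1) P2=[6,4,4,5,3,4](0)
Move 2: P2 pit2 -> P1=[3,5,3,5,4,0](1) P2=[6,4,0,6,4,5](1)
Move 3: P1 pit0 -> P1=[0,6,4,6,4,0](1) P2=[6,4,0,6,4,5](1)
Move 4: P1 pit4 -> P1=[0,6,4,6,0,1](2) P2=[7,5,0,6,4,5](1)
Move 5: P1 pit2 -> P1=[0,6,0,7,1,2](3) P2=[7,5,0,6,4,5](1)
Move 6: P1 pit4 -> P1=[0,6,0,7,0,3](3) P2=[7,5,0,6,4,5](1)
Move 7: P1 pit5 -> P1=[0,6,0,7,0,0](4) P2=[8,6,0,6,4,5](1)
Move 8: P2 pit4 -> P1=[1,7,0,7,0,0](4) P2=[8,6,0,6,0,6](2)

Answer: 4 2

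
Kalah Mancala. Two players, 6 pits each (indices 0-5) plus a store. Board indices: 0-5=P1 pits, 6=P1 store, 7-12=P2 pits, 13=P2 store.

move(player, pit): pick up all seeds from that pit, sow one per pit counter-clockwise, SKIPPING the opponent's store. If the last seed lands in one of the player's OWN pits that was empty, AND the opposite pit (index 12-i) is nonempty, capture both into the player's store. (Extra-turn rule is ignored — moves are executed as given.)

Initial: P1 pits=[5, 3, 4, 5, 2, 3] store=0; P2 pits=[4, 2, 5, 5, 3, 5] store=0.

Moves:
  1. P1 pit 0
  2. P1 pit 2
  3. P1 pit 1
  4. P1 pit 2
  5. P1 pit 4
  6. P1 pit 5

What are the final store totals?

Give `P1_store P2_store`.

Answer: 3 0

Derivation:
Move 1: P1 pit0 -> P1=[0,4,5,6,3,4](0) P2=[4,2,5,5,3,5](0)
Move 2: P1 pit2 -> P1=[0,4,0,7,4,5](1) P2=[5,2,5,5,3,5](0)
Move 3: P1 pit1 -> P1=[0,0,1,8,5,6](1) P2=[5,2,5,5,3,5](0)
Move 4: P1 pit2 -> P1=[0,0,0,9,5,6](1) P2=[5,2,5,5,3,5](0)
Move 5: P1 pit4 -> P1=[0,0,0,9,0,7](2) P2=[6,3,6,5,3,5](0)
Move 6: P1 pit5 -> P1=[0,0,0,9,0,0](3) P2=[7,4,7,6,4,6](0)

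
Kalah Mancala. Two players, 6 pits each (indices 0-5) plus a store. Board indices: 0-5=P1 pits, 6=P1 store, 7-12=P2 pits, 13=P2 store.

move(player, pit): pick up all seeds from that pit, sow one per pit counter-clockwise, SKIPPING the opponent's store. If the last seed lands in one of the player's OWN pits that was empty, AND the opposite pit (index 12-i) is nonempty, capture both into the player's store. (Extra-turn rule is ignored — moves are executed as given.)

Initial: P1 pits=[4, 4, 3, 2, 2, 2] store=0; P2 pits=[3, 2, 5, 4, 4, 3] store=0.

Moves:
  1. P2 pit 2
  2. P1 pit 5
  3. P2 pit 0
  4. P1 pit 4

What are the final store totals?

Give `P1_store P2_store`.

Answer: 2 1

Derivation:
Move 1: P2 pit2 -> P1=[5,4,3,2,2,2](0) P2=[3,2,0,5,5,4](1)
Move 2: P1 pit5 -> P1=[5,4,3,2,2,0](1) P2=[4,2,0,5,5,4](1)
Move 3: P2 pit0 -> P1=[5,4,3,2,2,0](1) P2=[0,3,1,6,6,4](1)
Move 4: P1 pit4 -> P1=[5,4,3,2,0,1](2) P2=[0,3,1,6,6,4](1)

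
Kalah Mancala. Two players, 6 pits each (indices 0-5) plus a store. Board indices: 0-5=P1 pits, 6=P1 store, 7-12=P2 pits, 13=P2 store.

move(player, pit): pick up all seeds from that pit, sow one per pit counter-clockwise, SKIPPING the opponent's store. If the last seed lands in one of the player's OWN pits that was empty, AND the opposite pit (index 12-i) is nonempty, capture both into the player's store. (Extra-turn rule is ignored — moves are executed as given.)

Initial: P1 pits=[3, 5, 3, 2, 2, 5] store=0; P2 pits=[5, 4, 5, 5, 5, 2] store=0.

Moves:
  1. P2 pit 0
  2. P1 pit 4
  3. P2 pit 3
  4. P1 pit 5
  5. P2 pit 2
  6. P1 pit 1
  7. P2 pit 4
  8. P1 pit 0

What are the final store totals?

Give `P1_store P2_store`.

Answer: 4 3

Derivation:
Move 1: P2 pit0 -> P1=[3,5,3,2,2,5](0) P2=[0,5,6,6,6,3](0)
Move 2: P1 pit4 -> P1=[3,5,3,2,0,6](1) P2=[0,5,6,6,6,3](0)
Move 3: P2 pit3 -> P1=[4,6,4,2,0,6](1) P2=[0,5,6,0,7,4](1)
Move 4: P1 pit5 -> P1=[4,6,4,2,0,0](2) P2=[1,6,7,1,8,4](1)
Move 5: P2 pit2 -> P1=[5,7,5,2,0,0](2) P2=[1,6,0,2,9,5](2)
Move 6: P1 pit1 -> P1=[5,0,6,3,1,1](3) P2=[2,7,0,2,9,5](2)
Move 7: P2 pit4 -> P1=[6,1,7,4,2,2](3) P2=[3,7,0,2,0,6](3)
Move 8: P1 pit0 -> P1=[0,2,8,5,3,3](4) P2=[3,7,0,2,0,6](3)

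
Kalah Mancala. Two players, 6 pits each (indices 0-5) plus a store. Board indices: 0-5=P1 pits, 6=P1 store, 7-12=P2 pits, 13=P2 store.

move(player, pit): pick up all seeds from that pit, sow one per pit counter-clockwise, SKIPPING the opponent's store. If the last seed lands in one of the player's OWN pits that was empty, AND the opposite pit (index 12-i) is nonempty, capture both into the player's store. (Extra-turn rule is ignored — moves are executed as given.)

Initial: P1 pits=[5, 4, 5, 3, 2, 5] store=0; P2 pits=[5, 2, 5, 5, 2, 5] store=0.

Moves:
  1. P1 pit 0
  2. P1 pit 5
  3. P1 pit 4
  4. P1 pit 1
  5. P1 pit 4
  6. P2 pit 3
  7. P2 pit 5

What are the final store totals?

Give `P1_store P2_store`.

Move 1: P1 pit0 -> P1=[0,5,6,4,3,6](0) P2=[5,2,5,5,2,5](0)
Move 2: P1 pit5 -> P1=[0,5,6,4,3,0](1) P2=[6,3,6,6,3,5](0)
Move 3: P1 pit4 -> P1=[0,5,6,4,0,1](2) P2=[7,3,6,6,3,5](0)
Move 4: P1 pit1 -> P1=[0,0,7,5,1,2](3) P2=[7,3,6,6,3,5](0)
Move 5: P1 pit4 -> P1=[0,0,7,5,0,3](3) P2=[7,3,6,6,3,5](0)
Move 6: P2 pit3 -> P1=[1,1,8,5,0,3](3) P2=[7,3,6,0,4,6](1)
Move 7: P2 pit5 -> P1=[2,2,9,6,1,3](3) P2=[7,3,6,0,4,0](2)

Answer: 3 2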